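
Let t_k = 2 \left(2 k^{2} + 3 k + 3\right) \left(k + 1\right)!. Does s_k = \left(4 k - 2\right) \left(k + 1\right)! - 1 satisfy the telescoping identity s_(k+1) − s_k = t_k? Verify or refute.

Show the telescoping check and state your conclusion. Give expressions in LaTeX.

s_(k+1) = (4*k + 2)*factorial(k + 2) - 1
s_(k+1) − s_k = 2*(2*k**2 + 3*k + 3)*factorial(k + 1)
(s_(k+1) − s_k) − t_k = 0

Valid: the claim telescopes to t_k.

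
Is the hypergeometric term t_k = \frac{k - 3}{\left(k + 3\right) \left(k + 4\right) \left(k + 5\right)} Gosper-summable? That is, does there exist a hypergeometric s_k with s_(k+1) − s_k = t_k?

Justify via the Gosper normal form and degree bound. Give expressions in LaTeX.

Yes. s_k = - \frac{k}{\left(k + 3\right) \left(k + 4\right)}.

r(k) = (k - 2)*(k + 3)/((k - 3)*(k + 6)) after simplifying.
So A=k + 3 and B=k + 6, with C=k - 3.
Key eq: (k + 3)·f(k+1) = (k + 5)·f(k) + (k - 3).
d = 2 from the (1,1,1) case.
Solving with deg f ≤ 2: f(k) = -k.
Then R = B(k−1)f/C = -k*(k + 5)/(k - 3), so s_k = R(k)·t_k = -k/((k + 3)*(k + 4)).
Verify: (k - 3)/(k**3 + 12*k**2 + 47*k + 60) matches t_k.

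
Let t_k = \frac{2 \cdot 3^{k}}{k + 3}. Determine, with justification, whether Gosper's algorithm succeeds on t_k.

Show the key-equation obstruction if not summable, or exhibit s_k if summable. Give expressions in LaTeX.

No. Not Gosper-summable.

The ratio is 3*(k + 3)/(k + 4).
Factor: A=3*k + 9; B=k + 4; C=1.
Key eq: (3*k + 9)·f(k+1) = (k + 3)·f(k) + (1).
From deg A=1, deg B=1, deg C=0: d=-1.
d = -1 < 0 ⇒ no nonzero polynomial f; not summable.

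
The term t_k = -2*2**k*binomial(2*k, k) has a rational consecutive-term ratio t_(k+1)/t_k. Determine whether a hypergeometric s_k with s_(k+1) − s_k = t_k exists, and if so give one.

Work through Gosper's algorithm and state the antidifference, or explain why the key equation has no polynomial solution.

The ratio is 4*(2*k + 1)/(k + 1).
Gosper form: A/B · C(k+1)/C(k) with A=8*k + 4, B=k + 1, C=1.
Solve (8*k + 4)·f(k+1) − (k)·f(k) = 1.
deg f ≤ -1 (via 1,1,0).
d = -1 < 0 ⇒ no nonzero polynomial f; not summable.

none — t_k is not Gosper-summable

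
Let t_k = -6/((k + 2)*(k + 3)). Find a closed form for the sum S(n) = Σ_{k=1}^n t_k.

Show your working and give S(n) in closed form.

t_(k+1)/t_k = (k + 2)/(k + 4).
So A=k + 2 and B=k + 4, with C=1.
Set up (k + 2)·f(k+1) − (k + 3)·f(k) − (1) = 0.
Degrees (1,1,0) ⇒ d ≤ 1.
Match coefficients ⇒ f(k) = k/2.
Certificate R = B(k−1)f/C = k*(k + 3)/2 gives s_k = -3*k/(k + 2).
Δs = -6/(k**2 + 5*k + 6), as required.
Evaluate: s_(n+1) = 3*(-n - 1)/(n + 3); subtract s_(1) = -1 ⇒ S(n) = -2*n/(n + 3).

S(n) = -2*n/(n + 3)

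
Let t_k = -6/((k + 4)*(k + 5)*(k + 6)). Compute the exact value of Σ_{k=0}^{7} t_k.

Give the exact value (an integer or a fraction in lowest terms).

Σ = -17/130

Compute t_(k+1)/t_k: get (k + 4)/(k + 7).
Take A(k)=k + 4, B(k)=k + 7, C(k)=1.
f must satisfy (k + 4)·f(k+1) − (k + 6)·f(k) = 1.
d = 2 from the (1,1,0) case.
Match coefficients ⇒ f(k) = k*(k + 9)/40.
R(k) = B(k−1)·f(k)/C(k) = k*(k + 6)*(k + 9)/40; s_k = R·t_k = 3*k*(-k - 9)/(20*(k + 4)*(k + 5)).
Δs = -6/(k**3 + 15*k**2 + 74*k + 120), as required.
Evaluate s at k=8 and k=0: -17/130 and 0; difference -17/130.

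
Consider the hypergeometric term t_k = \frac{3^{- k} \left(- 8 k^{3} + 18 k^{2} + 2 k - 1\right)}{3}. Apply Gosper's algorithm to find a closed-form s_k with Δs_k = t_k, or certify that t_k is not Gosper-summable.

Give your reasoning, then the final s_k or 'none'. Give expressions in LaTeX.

s_k = 3^{- k} \left(4 k^{3} - 3 k^{2} + 2 k + 2\right)

Step 1: r(k) = (8*k**3 + 6*k**2 - 14*k - 11)/(3*(8*k**3 - 18*k**2 - 2*k + 1)).
A = 1/3, B = 1, C = k**3 - 9*k**2/4 - k/4 + 1/8.
Need (1/3)·f(k+1) − (1)·f(k) = k**3 - 9*k**2/4 - k/4 + 1/8.
d = 3 from the (0,0,3) case.
Solving with deg f ≤ 3: f(k) = -3*(4*k**3 - 3*k**2 + 2*k + 2)/8.
Get s_k = R·t_k = (4*k**3 - 3*k**2 + 2*k + 2)/3**k with R(k) = B(k−1)f(k)/C(k) = -3*(4*k**3 - 3*k**2 + 2*k + 2)/(8*k**3 - 18*k**2 - 2*k + 1).
Δs = (-8*k**3 + 18*k**2 + 2*k - 1)/(3*3**k), as required.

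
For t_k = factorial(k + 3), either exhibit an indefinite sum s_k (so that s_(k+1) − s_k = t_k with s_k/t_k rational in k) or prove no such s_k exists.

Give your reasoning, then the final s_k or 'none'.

Step 1: r(k) = k + 4.
Take A(k)=k + 4, B(k)=1, C(k)=1.
Set up (k + 4)·f(k+1) − (1)·f(k) − (1) = 0.
d = -1 from the (1,0,0) case.
d = -1 < 0 ⇒ no nonzero polynomial f; not summable.

none — t_k is not Gosper-summable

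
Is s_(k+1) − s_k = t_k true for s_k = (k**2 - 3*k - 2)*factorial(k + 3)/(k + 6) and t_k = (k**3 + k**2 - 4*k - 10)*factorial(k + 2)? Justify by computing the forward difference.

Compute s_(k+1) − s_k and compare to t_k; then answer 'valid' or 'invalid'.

s_(k+1) = (k**2 - k - 4)*factorial(k + 4)/(k + 7)
s_(k+1) − s_k = (k**4 + 8*k**3 + 6*k**2 - 41*k - 82)*factorial(k + 3)/((k + 6)*(k + 7))
(s_(k+1) − s_k) − t_k = -3*(k**4 + 7*k**3 + k**2 - 31*k - 58)*factorial(k + 2)/((k + 6)*(k + 7))

Invalid: residual -3*(k**4 + 7*k**3 + k**2 - 31*k - 58)*factorial(k + 2)/((k + 6)*(k + 7)) ≠ 0.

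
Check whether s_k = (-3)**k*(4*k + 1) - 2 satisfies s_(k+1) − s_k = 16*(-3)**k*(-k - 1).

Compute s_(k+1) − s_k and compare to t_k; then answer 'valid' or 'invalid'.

valid; difference matches t_k

s_(k+1) = (-3)**(k + 1)*(4*k + 5) - 2
s_(k+1) − s_k = 16*(-3)**k*(-k - 1)
(s_(k+1) − s_k) − t_k = 0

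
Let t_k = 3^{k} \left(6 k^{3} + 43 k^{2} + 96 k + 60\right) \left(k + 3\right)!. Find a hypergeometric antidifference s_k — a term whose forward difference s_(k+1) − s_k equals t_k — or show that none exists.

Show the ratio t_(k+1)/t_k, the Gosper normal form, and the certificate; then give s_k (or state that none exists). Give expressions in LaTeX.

s_k = 3^{k} k \left(2 k + 3\right) \left(k + 3\right)!

r(k) = 3*(6*k**4 + 85*k**3 + 444*k**2 + 1005*k + 820)/(6*k**3 + 43*k**2 + 96*k + 60) after simplifying.
Normal form (A,B,C) = (3*k + 12, 1, k**3 + 43*k**2/6 + 16*k + 10).
Need (3*k + 12)·f(k+1) − (1)·f(k) = k**3 + 43*k**2/6 + 16*k + 10.
deg f ≤ 2 (via 1,0,3).
Solving with deg f ≤ 2: f(k) = k*(2*k + 3)/6.
R(k) = B(k−1)·f(k)/C(k) = k*(2*k + 3)/(6*k**3 + 43*k**2 + 96*k + 60); s_k = R·t_k = 3**k*k*(2*k + 3)*factorial(k + 3).
Δs = 3**k*(6*k**3 + 43*k**2 + 96*k + 60)*factorial(k + 3), as required.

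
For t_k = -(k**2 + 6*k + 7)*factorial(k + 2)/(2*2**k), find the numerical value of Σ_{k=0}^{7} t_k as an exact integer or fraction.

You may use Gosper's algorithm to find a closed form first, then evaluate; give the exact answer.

Ratio r(k) = (k + 3)*(6*k + (k + 1)**2 + 13)/(2*(k**2 + 6*k + 7)).
A = k/2 + 3/2, B = 1, C = k**2 + 6*k + 7.
Solve (k/2 + 3/2)·f(k+1) − (1)·f(k) = k**2 + 6*k + 7.
d = 1 from the (1,0,2) case.
Match coefficients ⇒ f(k) = 2*(k + 4).
R(k) = B(k−1)·f(k)/C(k) = 2*(k + 4)/(k**2 + 6*k + 7); s_k = R·t_k = -(k + 4)*factorial(k + 2)/2**k.
s_(k+1) − s_k = -(k**2 + 6*k + 7)*factorial(k + 2)/(2*2**k) = t_k.
Sum = s_(8) − s_(0); s_(8) = -170100, s_(0) = -8 ⇒ -170092.

Σ = -170092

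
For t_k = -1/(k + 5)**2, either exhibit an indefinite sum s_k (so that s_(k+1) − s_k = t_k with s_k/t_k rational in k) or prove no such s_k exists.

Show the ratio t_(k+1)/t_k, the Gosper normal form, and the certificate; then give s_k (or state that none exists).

The ratio is (k + 5)**2/(k + 6)**2.
Gosper form: A/B · C(k+1)/C(k) with A=k**2 + 10*k + 25, B=k**2 + 12*k + 36, C=1.
Solve (k**2 + 10*k + 25)·f(k+1) − (k**2 + 10*k + 25)·f(k) = 1.
Bound: deg f ≤ 0.
Put f(k) = c0: A·f(k+1) − B(k−1)·f(k) − C = -1; need -1 = 0 — inconsistent ⇒ no f, not summable.

none (Gosper's algorithm certifies no s_k)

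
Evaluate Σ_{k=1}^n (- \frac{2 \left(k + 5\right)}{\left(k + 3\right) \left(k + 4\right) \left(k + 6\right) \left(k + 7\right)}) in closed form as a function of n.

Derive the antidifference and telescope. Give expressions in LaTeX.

r(k) = (k + 3)*(k + 6)**2/((k + 5)**2*(k + 8)) after simplifying.
Gosper form: A/B · C(k+1)/C(k) with A=k + 3, B=k + 8, C=k**2 + 10*k + 25.
Key eq: (k + 3)·f(k+1) = (k + 7)·f(k) + (k**2 + 10*k + 25).
d = 4 from the (1,1,2) case.
Coefficient equations give f(k) = k*(k + 4)*(k + 5)*(k + 9)/36.
R(k) = B(k−1)·f(k)/C(k) = k*(k + 4)*(k + 7)*(k + 9)/(36*(k + 5)); s_k = R·t_k = k*(-k - 9)/(18*(k**2 + 9*k + 18)).
s_(k+1) − s_k = 2*(-k - 5)/(k**4 + 20*k**3 + 145*k**2 + 450*k + 504) = t_k.
Evaluate: s_(n+1) = (-n**2 - 11*n - 10)/(18*(n**2 + 11*n + 28)); subtract s_(1) = -5/252 ⇒ S(n) = n*(-n - 11)/(28*(n**2 + 11*n + 28)).

S(n) = \frac{n \left(- n - 11\right)}{28 \left(n^{2} + 11 n + 28\right)}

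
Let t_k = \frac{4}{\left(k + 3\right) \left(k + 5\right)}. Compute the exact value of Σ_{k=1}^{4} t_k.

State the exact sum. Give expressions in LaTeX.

Σ = 77/180

t_(k+1)/t_k = (k + 3)*(k + 5)/((k + 4)*(k + 6)).
Factor: A=k + 3; B=k + 6; C=k + 4.
f must satisfy (k + 3)·f(k+1) − (k + 5)·f(k) = k + 4.
d = 2 from the (1,1,1) case.
Solve for f: f(k) = k*(7*k + 25)/24 (degree 2 ≤ 2).
Get s_k = R·t_k = k*(7*k + 25)/(6*(k + 3)*(k + 4)) with R(k) = B(k−1)f(k)/C(k) = k*(k + 5)*(7*k + 25)/(24*(k + 4)).
Δs = 4/(k**2 + 8*k + 15), as required.
Telescoping: Σ = s_(5) − s_(1) = 25/36 − (4/15) = 77/180.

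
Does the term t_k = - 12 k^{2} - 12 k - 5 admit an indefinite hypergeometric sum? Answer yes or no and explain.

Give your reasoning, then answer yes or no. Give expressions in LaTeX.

r(k) = (12*k**2 + 36*k + 29)/(12*k**2 + 12*k + 5) after simplifying.
Factor: A=1; B=1; C=k**2 + k + 5/12.
Solve (1)·f(k+1) − (1)·f(k) = k**2 + k + 5/12.
Degrees (0,0,2) ⇒ d ≤ 3.
A polynomial solution: f(k) = k*(4*k**2 + 1)/12.
So s_k = (B(k−1)f/C)·t_k = (k*(4*k**2 + 1)/(12*k**2 + 12*k + 5))·t_k = -4*k**3 - k.
Verify: -12*k**2 - 12*k - 5 matches t_k.

Yes. s_k = - 4 k^{3} - k.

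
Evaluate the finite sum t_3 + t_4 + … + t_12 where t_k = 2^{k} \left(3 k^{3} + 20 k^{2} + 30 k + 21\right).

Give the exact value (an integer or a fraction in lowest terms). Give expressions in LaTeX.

Σ = 57212016

Ratio r(k) = 2*(3*k**3 + 29*k**2 + 79*k + 74)/(3*k**3 + 20*k**2 + 30*k + 21).
Gosper form: A/B · C(k+1)/C(k) with A=2, B=1, C=k**3 + 20*k**2/3 + 10*k + 7.
f must satisfy (2)·f(k+1) − (1)·f(k) = k**3 + 20*k**2/3 + 10*k + 7.
From deg A=0, deg B=0, deg C=3: d=3.
A polynomial solution: f(k) = (3*k**3 + 2*k**2 + 4*k + 3)/3.
R(k) = B(k−1)·f(k)/C(k) = (3*k**3 + 2*k**2 + 4*k + 3)/(3*k**3 + 20*k**2 + 30*k + 21); s_k = R·t_k = 2**k*(3*k**3 + 2*k**2 + 4*k + 3).
Verify: 2**k*(3*k**3 + 20*k**2 + 30*k + 21) matches t_k.
Σ_(k=3)^(12) t_k = s_(13) − s_(3) = 57212928 − (912) = 57212016.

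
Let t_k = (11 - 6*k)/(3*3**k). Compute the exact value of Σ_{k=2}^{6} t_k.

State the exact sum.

Σ = -469/2187

The ratio is (6*k - 5)/(3*(6*k - 11)).
So A=1/3 and B=1, with C=k - 11/6.
Key eq: (1/3)·f(k+1) = (1)·f(k) + (k - 11/6).
d = 1 from the (0,0,1) case.
Solving with deg f ≤ 1: f(k) = -(3*k - 4)/2.
Then R = B(k−1)f/C = -3*(3*k - 4)/(6*k - 11), so s_k = R(k)·t_k = (3*k - 4)/3**k.
s_(k+1) − s_k = (11 - 6*k)/(3*3**k) = t_k.
Sum = s_(7) − s_(2); s_(7) = 17/2187, s_(2) = 2/9 ⇒ -469/2187.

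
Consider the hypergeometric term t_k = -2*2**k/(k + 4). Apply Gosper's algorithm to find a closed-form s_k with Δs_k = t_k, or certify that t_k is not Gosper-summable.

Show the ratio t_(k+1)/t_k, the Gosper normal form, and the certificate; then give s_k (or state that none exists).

r(k) = 2*(k + 4)/(k + 5) after simplifying.
Take A(k)=2*k + 8, B(k)=k + 5, C(k)=1.
Set up (2*k + 8)·f(k+1) − (k + 4)·f(k) − (1) = 0.
From deg A=1, deg B=1, deg C=0: d=-1.
d = -1 < 0 ⇒ no nonzero polynomial f; not summable.

none — t_k is not Gosper-summable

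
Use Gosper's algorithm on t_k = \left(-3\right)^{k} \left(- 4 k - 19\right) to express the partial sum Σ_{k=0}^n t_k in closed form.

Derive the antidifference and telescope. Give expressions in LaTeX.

Step 1: r(k) = 3*(-4*k - 23)/(4*k + 19).
Factor: A=-3; B=1; C=k + 19/4.
Solve (-3)·f(k+1) − (1)·f(k) = k + 19/4.
Degrees (0,0,1) ⇒ d ≤ 1.
Coefficient equations give f(k) = -(k + 4)/4.
So s_k = (B(k−1)f/C)·t_k = (-(k + 4)/(4*k + 19))·t_k = (-3)**k*(k + 4).
Δs = (-3)**k*(-4*k - 19), as required.
Telescope: S(n) = s_(n+1) − s_(0) = (-3)**(n + 1)*(n + 5) − (4) = -3*(-3)**n*n - 15*(-3)**n - 4.

S(n) = - 3 \left(-3\right)^{n} n - 15 \left(-3\right)^{n} - 4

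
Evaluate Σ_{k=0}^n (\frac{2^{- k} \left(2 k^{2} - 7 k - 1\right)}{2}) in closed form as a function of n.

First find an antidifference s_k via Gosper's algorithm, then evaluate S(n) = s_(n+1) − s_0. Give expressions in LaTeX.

Ratio r(k) = (2*k**2 - 3*k - 6)/(2*(2*k**2 - 7*k - 1)).
Factor: A=1/2; B=1; C=k**2 - 7*k/2 - 1/2.
Solve (1/2)·f(k+1) − (1)·f(k) = k**2 - 7*k/2 - 1/2.
From deg A=0, deg B=0, deg C=2: d=2.
Solve for f: f(k) = -(k - 2)*(2*k + 1) (degree 2 ≤ 2).
Get s_k = R·t_k = (-2*k**2 + 3*k + 2)/2**k with R(k) = B(k−1)f(k)/C(k) = -2*(k - 2)*(2*k + 1)/(2*k**2 - 7*k - 1).
Verify: (2*k**2 - 7*k - 1)/(2*2**k) matches t_k.
s_(n+1) = 2**(-n - 1)*(-2*n**2 - n + 3) and s_(0) = 2, so S(n) = 2**(-n - 1)*(-2**(n + 2) - 2*n**2 - n + 3).

S(n) = 2^{- n - 1} \left(- 2^{n + 2} - 2 n^{2} - n + 3\right)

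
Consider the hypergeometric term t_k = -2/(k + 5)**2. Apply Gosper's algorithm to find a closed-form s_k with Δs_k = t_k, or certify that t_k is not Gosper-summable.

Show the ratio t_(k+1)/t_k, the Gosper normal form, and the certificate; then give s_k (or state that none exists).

no hypergeometric antidifference exists

Ratio r(k) = (k + 5)**2/(k + 6)**2.
Factor: A=k**2 + 10*k + 25; B=k**2 + 12*k + 36; C=1.
Key eq: (k**2 + 10*k + 25)·f(k+1) = (k**2 + 10*k + 25)·f(k) + (1).
From deg A=2, deg B=2, deg C=0: d=0.
Generic f = c0 gives residual -1; -1 = 0 cannot hold, so t_k is not Gosper-summable.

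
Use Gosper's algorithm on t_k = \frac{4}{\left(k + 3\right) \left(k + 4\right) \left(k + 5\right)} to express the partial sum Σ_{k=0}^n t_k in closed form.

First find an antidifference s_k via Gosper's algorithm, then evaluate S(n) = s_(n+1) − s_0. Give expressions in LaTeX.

Ratio r(k) = (k + 3)/(k + 6).
A = k + 3, B = k + 6, C = 1.
Key eq: (k + 3)·f(k+1) = (k + 5)·f(k) + (1).
From deg A=1, deg B=1, deg C=0: d=2.
A polynomial solution: f(k) = k*(k + 7)/24.
Certificate R = B(k−1)f/C = k*(k + 5)*(k + 7)/24 gives s_k = k*(k + 7)/(6*(k + 3)*(k + 4)).
s_(k+1) − s_k = 4/(k**3 + 12*k**2 + 47*k + 60) = t_k.
Evaluate: s_(n+1) = (n**2 + 9*n + 8)/(6*(n**2 + 9*n + 20)); subtract s_(0) = 0 ⇒ S(n) = (n**2 + 9*n + 8)/(6*(n**2 + 9*n + 20)).

S(n) = \frac{n^{2} + 9 n + 8}{6 \left(n^{2} + 9 n + 20\right)}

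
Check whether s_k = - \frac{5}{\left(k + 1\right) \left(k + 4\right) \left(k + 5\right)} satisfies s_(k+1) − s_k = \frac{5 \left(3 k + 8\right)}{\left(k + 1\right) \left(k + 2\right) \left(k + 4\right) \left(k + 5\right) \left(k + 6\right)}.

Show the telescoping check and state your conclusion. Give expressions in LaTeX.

s_(k+1) = -5/((k + 2)*(k + 5)*(k + 6))
s_(k+1) − s_k = 5*(3*k + 8)/(k**5 + 18*k**4 + 121*k**3 + 372*k**2 + 508*k + 240)
(s_(k+1) − s_k) − t_k = 0

valid (s_(k+1) − s_k reduces to t_k)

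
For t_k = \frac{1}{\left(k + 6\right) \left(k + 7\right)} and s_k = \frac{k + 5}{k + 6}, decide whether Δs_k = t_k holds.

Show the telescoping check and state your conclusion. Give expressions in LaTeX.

s_(k+1) = (k + 6)/(k + 7)
s_(k+1) − s_k = 1/(k**2 + 13*k + 42)
(s_(k+1) − s_k) − t_k = 0

Valid: the claim telescopes to t_k.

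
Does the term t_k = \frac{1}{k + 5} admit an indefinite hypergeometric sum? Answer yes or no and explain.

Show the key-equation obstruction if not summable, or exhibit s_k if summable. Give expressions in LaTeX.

Compute t_(k+1)/t_k: get (k + 5)/(k + 6).
Take A(k)=k + 5, B(k)=k + 6, C(k)=1.
Set up (k + 5)·f(k+1) − (k + 5)·f(k) − (1) = 0.
From deg A=1, deg B=1, deg C=0: d=0.
Generic f = c0 gives residual -1; -1 = 0 cannot hold, so t_k is not Gosper-summable.

No — key equation has no polynomial f.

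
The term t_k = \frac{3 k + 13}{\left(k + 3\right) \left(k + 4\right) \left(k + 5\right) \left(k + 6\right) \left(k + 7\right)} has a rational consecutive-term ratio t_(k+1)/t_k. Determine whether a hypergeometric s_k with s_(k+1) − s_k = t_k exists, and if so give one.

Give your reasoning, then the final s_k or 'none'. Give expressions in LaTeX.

Ratio r(k) = (k + 3)*(3*k + 16)/((k + 8)*(3*k + 13)).
A = k + 3, B = k + 8, C = k + 13/3.
Solve (k + 3)·f(k+1) − (k + 7)·f(k) = k + 13/3.
Degrees (1,1,1) ⇒ d ≤ 4.
Coefficient equations give f(k) = k*(k + 4)*(k**2 + 14*k + 63)/270.
Get s_k = R·t_k = k*(k**2 + 14*k + 63)/(90*(k**3 + 14*k**2 + 63*k + 90)) with R(k) = B(k−1)f(k)/C(k) = k*(k + 4)*(k + 7)*(k**2 + 14*k + 63)/(90*(3*k + 13)).
Δs = (3*k + 13)/(k**5 + 25*k**4 + 245*k**3 + 1175*k**2 + 2754*k + 2520), as required.

s_k = \frac{k \left(k^{2} + 14 k + 63\right)}{90 \left(k^{3} + 14 k^{2} + 63 k + 90\right)}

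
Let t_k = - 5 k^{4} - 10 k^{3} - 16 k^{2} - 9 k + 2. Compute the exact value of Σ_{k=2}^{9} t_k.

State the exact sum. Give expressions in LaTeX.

Compute t_(k+1)/t_k: get (5*k**4 + 30*k**3 + 76*k**2 + 91*k + 38)/(5*k**4 + 10*k**3 + 16*k**2 + 9*k - 2).
Take A(k)=1, B(k)=1, C(k)=k**4 + 2*k**3 + 16*k**2/5 + 9*k/5 - 2/5.
Set up (1)·f(k+1) − (1)·f(k) − (k**4 + 2*k**3 + 16*k**2/5 + 9*k/5 - 2/5) = 0.
d = 5 from the (0,0,4) case.
Solve for f: f(k) = k*(k + 1)*(k**3 - k**2 + 3*k - 4)/5 (degree 5 ≤ 5).
Get s_k = R·t_k = k*(-k**4 - 2*k**2 + k + 4) with R(k) = B(k−1)f(k)/C(k) = k*(k**3 - k**2 + 3*k - 4)/(5*k**3 + 5*k**2 + 11*k - 2).
Verify: -5*k**4 - 10*k**3 - 16*k**2 - 9*k + 2 matches t_k.
Sum = s_(10) − s_(2); s_(10) = -101860, s_(2) = -36 ⇒ -101824.

Σ = -101824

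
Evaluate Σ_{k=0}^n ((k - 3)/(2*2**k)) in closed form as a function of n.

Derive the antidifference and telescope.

Ratio r(k) = (k - 2)/(2*(k - 3)).
Take A(k)=1/2, B(k)=1, C(k)=k - 3.
Key eq: (1/2)·f(k+1) = (1)·f(k) + (k - 3).
Degrees (0,0,1) ⇒ d ≤ 1.
Coefficient equations give f(k) = -2*(k - 2).
So s_k = (B(k−1)f/C)·t_k = (-2*(k - 2)/(k - 3))·t_k = (2 - k)/2**k.
Δs = (k - 3)/(2*2**k), as required.
s_(n+1) = 2**(-n - 1)*(1 - n) and s_(0) = 2, so S(n) = 2**(-n - 1)*(-2**(n + 2) - n + 1).

S(n) = 2**(-n - 1)*(-2**(n + 2) - n + 1)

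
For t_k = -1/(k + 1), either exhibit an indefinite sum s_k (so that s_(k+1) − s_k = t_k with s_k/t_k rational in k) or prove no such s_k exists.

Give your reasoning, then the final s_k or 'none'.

none — t_k is not Gosper-summable

r(k) = (k + 1)/(k + 2) after simplifying.
Take A(k)=k + 1, B(k)=k + 2, C(k)=1.
Solve (k + 1)·f(k+1) − (k + 1)·f(k) = 1.
deg f ≤ 0 (via 1,1,0).
Write f(k) = c0. Then LHS − RHS = -1, requiring -1 = 0: contradictory. No certificate.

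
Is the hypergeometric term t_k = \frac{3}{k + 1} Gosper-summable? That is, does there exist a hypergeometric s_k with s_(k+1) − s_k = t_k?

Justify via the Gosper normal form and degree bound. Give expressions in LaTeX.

No; the coefficient equations for f are inconsistent.

r(k) = (k + 1)/(k + 2) after simplifying.
A = k + 1, B = k + 2, C = 1.
Set up (k + 1)·f(k+1) − (k + 1)·f(k) − (1) = 0.
Degrees (1,1,0) ⇒ d ≤ 0.
f = c0 ⇒ A·f(k+1) − B(k−1)·f(k) − C = -1. The system {-1 = 0} is inconsistent; no antidifference.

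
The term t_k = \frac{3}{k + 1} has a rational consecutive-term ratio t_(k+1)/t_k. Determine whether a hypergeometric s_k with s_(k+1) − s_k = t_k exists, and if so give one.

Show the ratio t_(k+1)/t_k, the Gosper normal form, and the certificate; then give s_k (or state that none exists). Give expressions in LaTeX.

not Gosper-summable; s_k does not exist

Compute t_(k+1)/t_k: get (k + 1)/(k + 2).
Normal form (A,B,C) = (k + 1, k + 2, 1).
f must satisfy (k + 1)·f(k+1) − (k + 1)·f(k) = 1.
Bound: deg f ≤ 0.
Generic f = c0 gives residual -1; -1 = 0 cannot hold, so t_k is not Gosper-summable.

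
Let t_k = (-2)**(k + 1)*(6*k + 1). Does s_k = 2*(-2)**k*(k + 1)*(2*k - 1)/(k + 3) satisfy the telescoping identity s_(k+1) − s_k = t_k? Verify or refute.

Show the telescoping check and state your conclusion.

s_(k+1) = -(-2)**(k + 2)*(k + 2)*(2*k + 1)/(k + 4)
s_(k+1) − s_k = (-2)**(k + 1)*(6*k**3 + 31*k**2 + 37*k + 8)/(k**2 + 7*k + 12)
(s_(k+1) − s_k) − t_k = (-2)**(k + 2)*(6*k**2 + 21*k + 2)/(k**2 + 7*k + 12)

Invalid: residual (-2)**(k + 2)*(6*k**2 + 21*k + 2)/(k**2 + 7*k + 12) ≠ 0.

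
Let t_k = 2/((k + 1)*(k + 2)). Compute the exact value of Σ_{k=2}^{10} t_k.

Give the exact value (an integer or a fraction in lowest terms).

Σ = 1/2

r(k) = (k + 1)/(k + 3) after simplifying.
Normal form (A,B,C) = (k + 1, k + 3, 1).
Need (k + 1)·f(k+1) − (k + 2)·f(k) = 1.
Bound: deg f ≤ 1.
Match coefficients ⇒ f(k) = k.
R(k) = B(k−1)·f(k)/C(k) = k*(k + 2); s_k = R·t_k = 2*k/(k + 1).
Check: Δs_k = 2/(k**2 + 3*k + 2). ✓
Evaluate s at k=11 and k=2: 11/6 and 4/3; difference 1/2.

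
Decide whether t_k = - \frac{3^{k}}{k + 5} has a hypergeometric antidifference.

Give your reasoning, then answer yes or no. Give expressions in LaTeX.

The ratio is 3*(k + 5)/(k + 6).
Factor: A=3*k + 15; B=k + 6; C=1.
Set up (3*k + 15)·f(k+1) − (k + 5)·f(k) − (1) = 0.
d = -1 from the (1,1,0) case.
Negative degree bound (-1): no f exists, t_k not Gosper-summable.

No; the degree bound rules out any f.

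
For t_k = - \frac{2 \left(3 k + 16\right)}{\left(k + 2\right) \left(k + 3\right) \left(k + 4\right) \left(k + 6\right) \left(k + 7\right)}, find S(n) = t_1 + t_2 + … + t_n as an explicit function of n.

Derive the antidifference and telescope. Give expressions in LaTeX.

Step 1: r(k) = (k + 2)*(k + 6)*(3*k + 19)/((k + 5)*(k + 8)*(3*k + 16)).
Gosper form: A/B · C(k+1)/C(k) with A=k + 2, B=k + 8, C=k**2 + 31*k/3 + 80/3.
Need (k + 2)·f(k+1) − (k + 7)·f(k) = k**2 + 31*k/3 + 80/3.
Bound: deg f ≤ 5.
Solving with deg f ≤ 5: f(k) = k*(k + 4)*(k + 5)*(k**2 + 11*k + 36)/108.
R(k) = B(k−1)·f(k)/C(k) = k*(k + 4)*(k + 7)*(k**2 + 11*k + 36)/(36*(3*k + 16)); s_k = R·t_k = k*(-k**2 - 11*k - 36)/(18*(k**3 + 11*k**2 + 36*k + 36)).
Δs = 2*(-3*k - 16)/(k**5 + 22*k**4 + 185*k**3 + 740*k**2 + 1404*k + 1008), as required.
Telescope: S(n) = s_(n+1) − s_(1) = (-n**3 - 14*n**2 - 61*n - 48)/(18*(n**3 + 14*n**2 + 61*n + 84)) − (-2/63) = n*(-n**2 - 14*n - 61)/(42*(n**3 + 14*n**2 + 61*n + 84)).

S(n) = \frac{n \left(- n^{2} - 14 n - 61\right)}{42 \left(n^{3} + 14 n^{2} + 61 n + 84\right)}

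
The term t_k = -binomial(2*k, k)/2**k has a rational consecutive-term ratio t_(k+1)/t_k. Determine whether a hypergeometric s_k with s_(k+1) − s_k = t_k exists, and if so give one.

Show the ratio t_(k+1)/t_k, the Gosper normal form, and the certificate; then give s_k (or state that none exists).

r(k) = (2*k + 1)/(k + 1) after simplifying.
A = 2*k + 1, B = k + 1, C = 1.
Solve (2*k + 1)·f(k+1) − (k)·f(k) = 1.
Bound: deg f ≤ -1.
Bound -1 < 0, so the key equation has no polynomial solution.

none (Gosper's algorithm certifies no s_k)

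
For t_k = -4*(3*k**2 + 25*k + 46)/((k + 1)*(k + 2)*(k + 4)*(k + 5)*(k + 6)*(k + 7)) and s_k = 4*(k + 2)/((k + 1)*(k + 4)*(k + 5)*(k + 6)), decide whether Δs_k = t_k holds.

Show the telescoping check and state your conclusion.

s_(k+1) = 4*(k + 3)/((k + 2)*(k + 5)*(k + 6)*(k + 7))
s_(k+1) − s_k = 4*(-3*k**2 - 13*k - 16)/(k**6 + 25*k**5 + 247*k**4 + 1219*k**3 + 3112*k**2 + 3796*k + 1680)
(s_(k+1) − s_k) − t_k = 24*(2*k + 5)/(k**6 + 25*k**5 + 247*k**4 + 1219*k**3 + 3112*k**2 + 3796*k + 1680)

Invalid: residual 24*(2*k + 5)/(k**6 + 25*k**5 + 247*k**4 + 1219*k**3 + 3112*k**2 + 3796*k + 1680) ≠ 0.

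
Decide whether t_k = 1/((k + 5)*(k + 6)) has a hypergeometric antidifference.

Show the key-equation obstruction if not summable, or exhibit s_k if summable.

t_(k+1)/t_k = (k + 5)/(k + 7).
So A=k + 5 and B=k + 7, with C=1.
Key eq: (k + 5)·f(k+1) = (k + 6)·f(k) + (1).
From deg A=1, deg B=1, deg C=0: d=1.
Coefficient equations give f(k) = k/5.
Then R = B(k−1)f/C = k*(k + 6)/5, so s_k = R(k)·t_k = k/(5*(k + 5)).
s_(k+1) − s_k = 1/(k**2 + 11*k + 30) = t_k.

Yes. s_k = k/(5*(k + 5)).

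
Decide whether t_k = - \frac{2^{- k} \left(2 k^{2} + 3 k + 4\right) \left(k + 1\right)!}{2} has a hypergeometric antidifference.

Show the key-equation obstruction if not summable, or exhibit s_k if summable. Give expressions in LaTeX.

Yes. s_k = - 2^{- k} \left(2 k + 1\right) \left(k + 1\right)!.

r(k) = (k + 2)*(3*k + 2*(k + 1)**2 + 7)/(2*(2*k**2 + 3*k + 4)) after simplifying.
Gosper form: A/B · C(k+1)/C(k) with A=k/2 + 1, B=1, C=k**2 + 3*k/2 + 2.
Set up (k/2 + 1)·f(k+1) − (1)·f(k) − (k**2 + 3*k/2 + 2) = 0.
Degrees (1,0,2) ⇒ d ≤ 1.
Solving with deg f ≤ 1: f(k) = 2*k + 1.
Get s_k = R·t_k = -(2*k + 1)*factorial(k + 1)/2**k with R(k) = B(k−1)f(k)/C(k) = 2*(2*k + 1)/(2*k**2 + 3*k + 4).
Δs = -(2*k**2 + 3*k + 4)*factorial(k + 1)/(2*2**k), as required.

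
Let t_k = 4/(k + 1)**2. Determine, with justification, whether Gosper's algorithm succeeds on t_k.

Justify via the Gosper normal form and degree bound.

No — the linear system for f has no solution.

The ratio is (k + 1)**2/(k + 2)**2.
So A=k**2 + 2*k + 1 and B=k**2 + 4*k + 4, with C=1.
Set up (k**2 + 2*k + 1)·f(k+1) − (k**2 + 2*k + 1)·f(k) − (1) = 0.
d = 0 from the (2,2,0) case.
Put f(k) = c0: A·f(k+1) − B(k−1)·f(k) − C = -1; need -1 = 0 — inconsistent ⇒ no f, not summable.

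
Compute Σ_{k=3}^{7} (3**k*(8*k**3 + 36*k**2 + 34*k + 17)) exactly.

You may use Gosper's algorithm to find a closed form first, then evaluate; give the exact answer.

Ratio r(k) = 3*(8*k**3 + 60*k**2 + 130*k + 95)/(8*k**3 + 36*k**2 + 34*k + 17).
So A=3 and B=1, with C=k**3 + 9*k**2/2 + 17*k/4 + 17/8.
f must satisfy (3)·f(k+1) − (1)·f(k) = k**3 + 9*k**2/2 + 17*k/4 + 17/8.
From deg A=0, deg B=0, deg C=3: d=3.
A polynomial solution: f(k) = (4*k**3 - k + 4)/8.
Then R = B(k−1)f/C = (4*k**3 - k + 4)/(8*k**3 + 36*k**2 + 34*k + 17), so s_k = R(k)·t_k = 3**k*(4*k**3 - k + 4).
s_(k+1) − s_k = 3**k*(8*k**3 + 36*k**2 + 34*k + 17) = t_k.
Sum = s_(8) − s_(3); s_(8) = 13410684, s_(3) = 2943 ⇒ 13407741.

Σ = 13407741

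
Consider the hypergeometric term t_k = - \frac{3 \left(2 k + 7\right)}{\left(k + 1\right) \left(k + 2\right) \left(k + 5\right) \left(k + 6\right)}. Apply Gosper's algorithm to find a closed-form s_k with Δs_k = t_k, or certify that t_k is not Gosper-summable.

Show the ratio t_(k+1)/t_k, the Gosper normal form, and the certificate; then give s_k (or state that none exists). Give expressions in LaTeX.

Ratio r(k) = (k + 1)*(k + 5)*(2*k + 9)/((k + 3)*(k + 7)*(2*k + 7)).
A = k + 1, B = k + 7, C = k**3 + 21*k**2/2 + 73*k/2 + 42.
Solve (k + 1)·f(k+1) − (k + 6)·f(k) = k**3 + 21*k**2/2 + 73*k/2 + 42.
Degrees (1,1,3) ⇒ d ≤ 5.
Solving with deg f ≤ 5: f(k) = k*(k + 2)*(k + 3)*(k + 4)*(k + 6)/10.
Get s_k = R·t_k = 3*k*(-k - 6)/(5*(k**2 + 6*k + 5)) with R(k) = B(k−1)f(k)/C(k) = k*(k + 2)*(k + 6)**2/(5*(2*k + 7)).
s_(k+1) − s_k = 3*(-2*k - 7)/(k**4 + 14*k**3 + 65*k**2 + 112*k + 60) = t_k.

s_k = \frac{3 k \left(- k - 6\right)}{5 \left(k^{2} + 6 k + 5\right)}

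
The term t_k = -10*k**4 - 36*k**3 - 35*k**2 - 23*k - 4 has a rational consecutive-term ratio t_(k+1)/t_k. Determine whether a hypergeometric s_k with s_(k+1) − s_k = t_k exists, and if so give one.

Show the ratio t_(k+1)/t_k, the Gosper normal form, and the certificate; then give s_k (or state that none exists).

s_k = k*(-2*k**4 - 4*k**3 + 3*k**2 - 3*k + 2)

Compute t_(k+1)/t_k: get (10*k**4 + 76*k**3 + 203*k**2 + 241*k + 108)/(10*k**4 + 36*k**3 + 35*k**2 + 23*k + 4).
A = 1, B = 1, C = k**4 + 18*k**3/5 + 7*k**2/2 + 23*k/10 + 2/5.
Key eq: (1)·f(k+1) = (1)·f(k) + (k**4 + 18*k**3/5 + 7*k**2/2 + 23*k/10 + 2/5).
From deg A=0, deg B=0, deg C=4: d=5.
A polynomial solution: f(k) = k*(2*k**4 + 4*k**3 - 3*k**2 + 3*k - 2)/10.
So s_k = (B(k−1)f/C)·t_k = (k*(2*k**4 + 4*k**3 - 3*k**2 + 3*k - 2)/(10*k**4 + 36*k**3 + 35*k**2 + 23*k + 4))·t_k = k*(-2*k**4 - 4*k**3 + 3*k**2 - 3*k + 2).
Verify: -10*k**4 - 36*k**3 - 35*k**2 - 23*k - 4 matches t_k.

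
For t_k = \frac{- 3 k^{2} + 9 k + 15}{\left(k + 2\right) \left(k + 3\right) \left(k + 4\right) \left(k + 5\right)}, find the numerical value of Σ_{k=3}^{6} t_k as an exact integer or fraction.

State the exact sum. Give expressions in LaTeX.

Σ = 1/495

Ratio r(k) = (k + 2)*(3*k - (k + 1)**2 + 8)/((k + 6)*(-k**2 + 3*k + 5)).
So A=k + 2 and B=k + 6, with C=k**2 - 3*k - 5.
Set up (k + 2)·f(k+1) − (k + 5)·f(k) − (k**2 - 3*k - 5) = 0.
Degrees (1,1,2) ⇒ d ≤ 3.
Solving with deg f ≤ 3: f(k) = -k*(k**2 + 81*k + 98)/72.
Then R = B(k−1)f/C = -k*(k + 5)*(k**2 + 81*k + 98)/(72*(k**2 - 3*k - 5)), so s_k = R(k)·t_k = k*(k**2 + 81*k + 98)/(24*(k + 2)*(k + 3)*(k + 4)).
s_(k+1) − s_k = 3*(-k**2 + 3*k + 5)/(k**4 + 14*k**3 + 71*k**2 + 154*k + 120) = t_k.
Sum = s_(7) − s_(3); s_(7) = 833/3960, s_(3) = 5/24 ⇒ 1/495.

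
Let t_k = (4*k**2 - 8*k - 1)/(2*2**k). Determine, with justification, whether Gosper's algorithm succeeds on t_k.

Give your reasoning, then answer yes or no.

Compute t_(k+1)/t_k: get (4*k**2 - 5)/(2*(4*k**2 - 8*k - 1)).
Normal form (A,B,C) = (1/2, 1, k**2 - 2*k - 1/4).
Set up (1/2)·f(k+1) − (1)·f(k) − (k**2 - 2*k - 1/4) = 0.
deg f ≤ 2 (via 0,0,2).
Solve for f: f(k) = -(4*k**2 + 3)/2 (degree 2 ≤ 2).
Certificate R = B(k−1)f/C = -2*(4*k**2 + 3)/(4*k**2 - 8*k - 1) gives s_k = (-4*k**2 - 3)/2**k.
Check: Δs_k = (4*k**2 - 8*k - 1)/(2*2**k). ✓

Yes. s_k = (-4*k**2 - 3)/2**k.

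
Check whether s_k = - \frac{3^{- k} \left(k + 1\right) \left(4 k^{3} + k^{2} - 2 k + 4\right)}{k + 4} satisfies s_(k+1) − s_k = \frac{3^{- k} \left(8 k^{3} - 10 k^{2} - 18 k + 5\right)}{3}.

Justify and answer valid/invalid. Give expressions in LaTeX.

s_(k+1) = -(k + 2)*(-2*k + 4*(k + 1)**3 + (k + 1)**2 + 2)/(3*3**k*(k + 5))
s_(k+1) − s_k = 2*(4*k**5 + 19*k**4 - 25*k**3 - 96*k**2 - 48*k + 2)/(3*3**k*(k**2 + 9*k + 20))
(s_(k+1) − s_k) − t_k = (-8*k**4 - 34*k**3 + 55*k**2 + 73*k - 32)/(3**k*(k**2 + 9*k + 20))

Invalid: residual \frac{3^{- k} \left(- 8 k^{4} - 34 k^{3} + 55 k^{2} + 73 k - 32\right)}{k^{2} + 9 k + 20} ≠ 0.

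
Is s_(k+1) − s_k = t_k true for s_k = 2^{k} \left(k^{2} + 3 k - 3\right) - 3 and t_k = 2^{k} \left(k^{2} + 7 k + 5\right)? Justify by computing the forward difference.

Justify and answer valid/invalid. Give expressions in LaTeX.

valid (s_(k+1) − s_k reduces to t_k)

s_(k+1) = 2**(k + 1)*(3*k + (k + 1)**2) - 3
s_(k+1) − s_k = 2**k*(k**2 + 7*k + 5)
(s_(k+1) − s_k) − t_k = 0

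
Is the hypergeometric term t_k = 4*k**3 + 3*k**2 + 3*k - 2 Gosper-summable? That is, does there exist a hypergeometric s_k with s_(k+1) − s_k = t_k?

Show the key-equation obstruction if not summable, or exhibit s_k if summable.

Step 1: r(k) = (4*k**3 + 15*k**2 + 21*k + 8)/(4*k**3 + 3*k**2 + 3*k - 2).
Normal form (A,B,C) = (1, 1, k**3 + 3*k**2/4 + 3*k/4 - 1/2).
f must satisfy (1)·f(k+1) − (1)·f(k) = k**3 + 3*k**2/4 + 3*k/4 - 1/2.
d = 4 from the (0,0,3) case.
Solve for f: f(k) = k*(k**3 - k**2 + k - 3)/4 (degree 4 ≤ 4).
R(k) = B(k−1)·f(k)/C(k) = k*(k**3 - k**2 + k - 3)/(4*k**3 + 3*k**2 + 3*k - 2); s_k = R·t_k = k*(k**3 - k**2 + k - 3).
Δs = 4*k**3 + 3*k**2 + 3*k - 2, as required.

Yes. s_k = k*(k**3 - k**2 + k - 3).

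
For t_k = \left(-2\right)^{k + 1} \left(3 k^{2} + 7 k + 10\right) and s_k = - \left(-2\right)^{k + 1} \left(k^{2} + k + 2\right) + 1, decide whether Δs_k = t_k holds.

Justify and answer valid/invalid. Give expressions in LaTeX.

s_(k+1) = -4*(-2)**k*(k + (k + 1)**2 + 3) + 1
s_(k+1) − s_k = (-2)**(k + 1)*(3*k**2 + 7*k + 10)
(s_(k+1) − s_k) − t_k = 0

Valid — Δs_k = t_k.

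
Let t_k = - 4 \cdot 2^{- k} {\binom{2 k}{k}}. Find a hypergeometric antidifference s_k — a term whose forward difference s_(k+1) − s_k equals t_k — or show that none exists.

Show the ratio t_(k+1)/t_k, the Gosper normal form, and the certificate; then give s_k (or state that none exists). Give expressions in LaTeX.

The ratio is (2*k + 1)/(k + 1).
A = 2*k + 1, B = k + 1, C = 1.
Key eq: (2*k + 1)·f(k+1) = (k)·f(k) + (1).
deg f ≤ -1 (via 1,1,0).
Bound -1 < 0, so the key equation has no polynomial solution.

no hypergeometric antidifference exists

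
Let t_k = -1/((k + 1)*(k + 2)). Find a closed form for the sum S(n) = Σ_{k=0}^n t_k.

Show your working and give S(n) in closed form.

S(n) = (-n - 1)/(n + 2)

Step 1: r(k) = (k + 1)/(k + 3).
So A=k + 1 and B=k + 3, with C=1.
Set up (k + 1)·f(k+1) − (k + 2)·f(k) − (1) = 0.
d = 1 from the (1,1,0) case.
Coefficient equations give f(k) = k.
So s_k = (B(k−1)f/C)·t_k = (k*(k + 2))·t_k = -k/(k + 1).
Δs = -1/(k**2 + 3*k + 2), as required.
Evaluate: s_(n+1) = (-n - 1)/(n + 2); subtract s_(0) = 0 ⇒ S(n) = (-n - 1)/(n + 2).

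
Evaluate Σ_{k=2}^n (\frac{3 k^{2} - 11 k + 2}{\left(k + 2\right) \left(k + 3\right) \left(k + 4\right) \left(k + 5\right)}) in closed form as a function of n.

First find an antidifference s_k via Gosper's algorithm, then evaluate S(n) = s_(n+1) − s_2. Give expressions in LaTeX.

S(n) = \frac{n^{3} - 6 n^{2} - n + 6}{6 \left(n^{3} + 12 n^{2} + 47 n + 60\right)}

Compute t_(k+1)/t_k: get (3*k**3 + k**2 - 16*k - 12)/(3*k**3 + 7*k**2 - 64*k + 12).
Gosper form: A/B · C(k+1)/C(k) with A=k + 2, B=k + 6, C=k**2 - 11*k/3 + 2/3.
Set up (k + 2)·f(k+1) − (k + 5)·f(k) − (k**2 - 11*k/3 + 2/3) = 0.
Degrees (1,1,2) ⇒ d ≤ 3.
Coefficient equations give f(k) = k*(k - 7)*(k - 2)/18.
So s_k = (B(k−1)f/C)·t_k = (k*(k - 7)*(k - 2)*(k + 5)/(6*(3*k**2 - 11*k + 2)))·t_k = k*(k**2 - 9*k + 14)/(6*(k + 2)*(k + 3)*(k + 4)).
s_(k+1) − s_k = (3*k**2 - 11*k + 2)/(k**4 + 14*k**3 + 71*k**2 + 154*k + 120) = t_k.
Evaluate: s_(n+1) = (n**3 - 6*n**2 - n + 6)/(6*(n**3 + 12*n**2 + 47*n + 60)); subtract s_(2) = 0 ⇒ S(n) = (n**3 - 6*n**2 - n + 6)/(6*(n**3 + 12*n**2 + 47*n + 60)).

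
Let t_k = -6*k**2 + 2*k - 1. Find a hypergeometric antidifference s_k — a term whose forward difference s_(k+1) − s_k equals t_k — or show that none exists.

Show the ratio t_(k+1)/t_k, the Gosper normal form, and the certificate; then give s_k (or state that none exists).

The ratio is (6*k**2 + 10*k + 5)/(6*k**2 - 2*k + 1).
Gosper form: A/B · C(k+1)/C(k) with A=1, B=1, C=k**2 - k/3 + 1/6.
Set up (1)·f(k+1) − (1)·f(k) − (k**2 - k/3 + 1/6) = 0.
Bound: deg f ≤ 3.
Match coefficients ⇒ f(k) = k*(2*k**2 - 4*k + 3)/6.
Get s_k = R·t_k = k*(-2*k**2 + 4*k - 3) with R(k) = B(k−1)f(k)/C(k) = k*(2*k**2 - 4*k + 3)/(6*k**2 - 2*k + 1).
s_(k+1) − s_k = -6*k**2 + 2*k - 1 = t_k.

s_k = k*(-2*k**2 + 4*k - 3)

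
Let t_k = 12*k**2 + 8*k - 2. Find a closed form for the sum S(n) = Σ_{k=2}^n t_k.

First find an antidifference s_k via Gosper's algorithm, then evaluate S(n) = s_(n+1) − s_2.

Compute t_(k+1)/t_k: get (6*k**2 + 16*k + 9)/(6*k**2 + 4*k - 1).
Normal form (A,B,C) = (1, 1, k**2 + 2*k/3 - 1/6).
Key eq: (1)·f(k+1) = (1)·f(k) + (k**2 + 2*k/3 - 1/6).
d = 3 from the (0,0,2) case.
Solving with deg f ≤ 3: f(k) = k*(2*k**2 - k - 2)/6.
Get s_k = R·t_k = 2*k*(2*k**2 - k - 2) with R(k) = B(k−1)f(k)/C(k) = k*(2*k**2 - k - 2)/(6*k**2 + 4*k - 1).
Verify: 12*k**2 + 8*k - 2 matches t_k.
Evaluate: s_(n+1) = 4*n**3 + 10*n**2 + 4*n - 2; subtract s_(2) = 16 ⇒ S(n) = 4*n**3 + 10*n**2 + 4*n - 18.

S(n) = 4*n**3 + 10*n**2 + 4*n - 18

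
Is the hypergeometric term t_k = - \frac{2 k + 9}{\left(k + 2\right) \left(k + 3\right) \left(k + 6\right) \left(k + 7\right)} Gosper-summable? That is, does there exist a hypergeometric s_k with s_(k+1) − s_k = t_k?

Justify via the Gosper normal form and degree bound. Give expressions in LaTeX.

Step 1: r(k) = (k + 2)*(k + 6)*(2*k + 11)/((k + 4)*(k + 8)*(2*k + 9)).
Gosper form: A/B · C(k+1)/C(k) with A=k + 2, B=k + 8, C=k**3 + 27*k**2/2 + 121*k/2 + 90.
Key eq: (k + 2)·f(k+1) = (k + 7)·f(k) + (k**3 + 27*k**2/2 + 121*k/2 + 90).
deg f ≤ 5 (via 1,1,3).
Coefficient equations give f(k) = k*(k + 3)*(k + 4)*(k + 5)*(k + 8)/24.
So s_k = (B(k−1)f/C)·t_k = (k*(k + 3)*(k + 7)*(k + 8)/(12*(2*k + 9)))·t_k = k*(-k - 8)/(12*(k**2 + 8*k + 12)).
Check: Δs_k = (-2*k - 9)/(k**4 + 18*k**3 + 113*k**2 + 288*k + 252). ✓

Yes. s_k = \frac{k \left(- k - 8\right)}{12 \left(k^{2} + 8 k + 12\right)}.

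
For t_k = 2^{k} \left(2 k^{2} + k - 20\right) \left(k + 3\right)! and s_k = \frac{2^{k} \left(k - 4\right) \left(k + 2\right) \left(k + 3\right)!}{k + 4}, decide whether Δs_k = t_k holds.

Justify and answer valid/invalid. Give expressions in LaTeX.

s_(k+1) = 2**(k + 1)*(k - 3)*(k + 3)*factorial(k + 4)/(k + 5)
s_(k+1) − s_k = 2**k*(2*k**4 + 15*k**3 + 11*k**2 - 126*k - 248)*factorial(k + 3)/((k + 4)*(k + 5))
(s_(k+1) − s_k) − t_k = -2**(k + 1)*(2*k**3 + 9*k**2 - 17*k - 76)*factorial(k + 3)/((k + 4)*(k + 5))

Invalid: residual - \frac{2^{k + 1} \left(2 k^{3} + 9 k^{2} - 17 k - 76\right) \left(k + 3\right)!}{\left(k + 4\right) \left(k + 5\right)} ≠ 0.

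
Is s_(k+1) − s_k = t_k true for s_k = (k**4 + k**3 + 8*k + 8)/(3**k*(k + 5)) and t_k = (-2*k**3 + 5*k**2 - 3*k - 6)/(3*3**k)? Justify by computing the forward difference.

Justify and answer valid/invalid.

Invalid: residual (2*k**4 + 8*k**3 - 25*k**2 + 27*k + 42)/(3**k*(k**2 + 11*k + 30)) ≠ 0.

s_(k+1) = (8*k + (k + 1)**4 + (k + 1)**3 + 16)/(3*3**k*(k + 6))
s_(k+1) − s_k = (-2*k**5 - 11*k**4 + 16*k**3 + 36*k**2 - 75*k - 54)/(3*3**k*(k**2 + 11*k + 30))
(s_(k+1) − s_k) − t_k = (2*k**4 + 8*k**3 - 25*k**2 + 27*k + 42)/(3**k*(k**2 + 11*k + 30))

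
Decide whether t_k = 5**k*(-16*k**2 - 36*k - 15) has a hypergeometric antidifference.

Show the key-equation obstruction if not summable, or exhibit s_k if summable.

Ratio r(k) = 5*(16*k**2 + 68*k + 67)/(16*k**2 + 36*k + 15).
Factor: A=5; B=1; C=k**2 + 9*k/4 + 15/16.
Solve (5)·f(k+1) − (1)·f(k) = k**2 + 9*k/4 + 15/16.
Degrees (0,0,2) ⇒ d ≤ 2.
Match coefficients ⇒ f(k) = k*(4*k - 1)/16.
Certificate R = B(k−1)f/C = k*(4*k - 1)/(16*k**2 + 36*k + 15) gives s_k = 5**k*k*(1 - 4*k).
Verify: 5**k*(-16*k**2 - 36*k - 15) matches t_k.

Yes. s_k = 5**k*k*(1 - 4*k).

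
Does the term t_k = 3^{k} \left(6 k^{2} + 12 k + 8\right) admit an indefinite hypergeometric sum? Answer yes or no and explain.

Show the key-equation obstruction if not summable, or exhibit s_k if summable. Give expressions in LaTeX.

r(k) = 3*(3*k**2 + 12*k + 13)/(3*k**2 + 6*k + 4) after simplifying.
Take A(k)=3, B(k)=1, C(k)=k**2 + 2*k + 4/3.
Need (3)·f(k+1) − (1)·f(k) = k**2 + 2*k + 4/3.
Degrees (0,0,2) ⇒ d ≤ 2.
Solve for f: f(k) = (3*k**2 - 3*k + 4)/6 (degree 2 ≤ 2).
Then R = B(k−1)f/C = (3*k**2 - 3*k + 4)/(2*(3*k**2 + 6*k + 4)), so s_k = R(k)·t_k = 3**k*(3*k**2 - 3*k + 4).
Check: Δs_k = 3**k*(6*k**2 + 12*k + 8). ✓

Yes. s_k = 3^{k} \left(3 k^{2} - 3 k + 4\right).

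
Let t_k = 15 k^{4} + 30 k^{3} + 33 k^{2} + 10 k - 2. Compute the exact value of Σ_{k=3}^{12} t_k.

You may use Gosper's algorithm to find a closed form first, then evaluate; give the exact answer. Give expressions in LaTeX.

Σ = 1114660

Step 1: r(k) = (15*k**4 + 90*k**3 + 213*k**2 + 226*k + 86)/(15*k**4 + 30*k**3 + 33*k**2 + 10*k - 2).
So A=1 and B=1, with C=k**4 + 2*k**3 + 11*k**2/5 + 2*k/3 - 2/15.
Need (1)·f(k+1) − (1)·f(k) = k**4 + 2*k**3 + 11*k**2/5 + 2*k/3 - 2/15.
Bound: deg f ≤ 5.
Match coefficients ⇒ f(k) = k*(3*k**4 + k**2 - 4*k - 2)/15.
Get s_k = R·t_k = k*(3*k**4 + k**2 - 4*k - 2) with R(k) = B(k−1)f(k)/C(k) = k*(3*k**4 + k**2 - 4*k - 2)/(15*k**4 + 30*k**3 + 33*k**2 + 10*k - 2).
Check: Δs_k = 15*k**4 + 30*k**3 + 33*k**2 + 10*k - 2. ✓
Σ_(k=3)^(12) t_k = s_(13) − s_(3) = 1115374 − (714) = 1114660.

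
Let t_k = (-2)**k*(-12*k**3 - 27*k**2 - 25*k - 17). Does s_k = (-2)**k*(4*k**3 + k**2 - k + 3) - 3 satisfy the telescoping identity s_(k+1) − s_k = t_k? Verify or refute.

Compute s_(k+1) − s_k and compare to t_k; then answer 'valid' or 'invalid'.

s_(k+1) = (-2)**(k + 1)*(-k + 4*(k + 1)**3 + (k + 1)**2 + 2) - 3
s_(k+1) − s_k = (-2)**k*(-12*k**3 - 27*k**2 - 25*k - 17)
(s_(k+1) − s_k) − t_k = 0

valid; difference matches t_k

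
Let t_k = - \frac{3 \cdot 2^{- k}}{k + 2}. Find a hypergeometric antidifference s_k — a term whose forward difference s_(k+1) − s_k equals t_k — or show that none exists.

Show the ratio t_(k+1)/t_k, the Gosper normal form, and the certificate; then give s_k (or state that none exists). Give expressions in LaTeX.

Step 1: r(k) = (k + 2)/(2*(k + 3)).
Take A(k)=k/2 + 1, B(k)=k + 3, C(k)=1.
Need (k/2 + 1)·f(k+1) − (k + 2)·f(k) = 1.
Bound: deg f ≤ -1.
Negative degree bound (-1): no f exists, t_k not Gosper-summable.

none — t_k is not Gosper-summable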